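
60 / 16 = 15 / 4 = 3.75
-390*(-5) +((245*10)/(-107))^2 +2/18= 254963899/103041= 2474.39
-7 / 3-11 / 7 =-82 / 21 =-3.90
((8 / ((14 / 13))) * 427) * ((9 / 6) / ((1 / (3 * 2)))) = 28548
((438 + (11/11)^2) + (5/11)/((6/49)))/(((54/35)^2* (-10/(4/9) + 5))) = -1022665/96228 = -10.63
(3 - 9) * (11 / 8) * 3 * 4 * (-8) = 792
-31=-31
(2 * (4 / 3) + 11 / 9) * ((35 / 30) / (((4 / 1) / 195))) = 15925 / 72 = 221.18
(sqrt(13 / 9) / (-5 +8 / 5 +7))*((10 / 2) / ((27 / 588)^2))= 480200*sqrt(13) / 2187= 791.67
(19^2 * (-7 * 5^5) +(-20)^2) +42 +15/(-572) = -4516759691/572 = -7896433.03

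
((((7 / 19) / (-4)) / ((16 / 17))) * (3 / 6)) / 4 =-119 / 9728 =-0.01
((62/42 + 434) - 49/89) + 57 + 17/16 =14742317/29904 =492.99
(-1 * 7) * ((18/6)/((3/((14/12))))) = -49/6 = -8.17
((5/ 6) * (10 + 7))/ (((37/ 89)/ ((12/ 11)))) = 15130/ 407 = 37.17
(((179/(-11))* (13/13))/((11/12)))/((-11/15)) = 32220/1331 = 24.21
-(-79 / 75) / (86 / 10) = 79 / 645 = 0.12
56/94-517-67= -27420/47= -583.40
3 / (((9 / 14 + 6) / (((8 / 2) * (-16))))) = -896 / 31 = -28.90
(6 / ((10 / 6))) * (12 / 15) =72 / 25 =2.88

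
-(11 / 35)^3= -1331 / 42875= -0.03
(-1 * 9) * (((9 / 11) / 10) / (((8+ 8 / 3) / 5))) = -243 / 704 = -0.35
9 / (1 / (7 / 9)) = 7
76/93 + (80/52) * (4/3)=1156/403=2.87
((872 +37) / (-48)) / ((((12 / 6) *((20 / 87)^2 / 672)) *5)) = -48161547 / 2000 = -24080.77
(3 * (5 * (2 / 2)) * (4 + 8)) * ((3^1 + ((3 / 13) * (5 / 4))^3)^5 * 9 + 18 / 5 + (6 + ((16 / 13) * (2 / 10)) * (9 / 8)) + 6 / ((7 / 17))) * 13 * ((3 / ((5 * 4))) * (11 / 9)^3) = 1474183.68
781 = 781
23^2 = 529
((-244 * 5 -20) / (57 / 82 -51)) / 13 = 20336 / 10725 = 1.90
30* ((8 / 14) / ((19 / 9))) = 1080 / 133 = 8.12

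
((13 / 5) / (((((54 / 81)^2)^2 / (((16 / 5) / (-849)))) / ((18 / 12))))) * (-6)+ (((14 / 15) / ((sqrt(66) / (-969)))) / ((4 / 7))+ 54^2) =20633859 / 7075 -15827 * sqrt(66) / 660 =2721.63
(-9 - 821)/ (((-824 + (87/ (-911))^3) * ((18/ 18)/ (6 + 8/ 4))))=5020225325840/ 622992476047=8.06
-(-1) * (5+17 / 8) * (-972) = -13851 / 2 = -6925.50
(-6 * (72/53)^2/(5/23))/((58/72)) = -25754112/407305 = -63.23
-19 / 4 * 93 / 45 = -589 / 60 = -9.82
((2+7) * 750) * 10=67500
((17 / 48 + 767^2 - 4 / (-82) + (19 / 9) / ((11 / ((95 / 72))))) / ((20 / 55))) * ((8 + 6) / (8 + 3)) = 2406970656125 / 1168992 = 2059013.80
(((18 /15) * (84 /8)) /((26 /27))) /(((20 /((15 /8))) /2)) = 5103 /2080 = 2.45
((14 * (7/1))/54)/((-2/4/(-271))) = 26558/27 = 983.63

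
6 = 6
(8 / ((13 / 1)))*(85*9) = 6120 / 13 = 470.77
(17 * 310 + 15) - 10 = 5275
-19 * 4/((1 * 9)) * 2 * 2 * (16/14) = -38.60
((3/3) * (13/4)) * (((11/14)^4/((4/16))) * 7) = 190333/5488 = 34.68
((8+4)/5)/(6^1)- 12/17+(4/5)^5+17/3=906599/159375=5.69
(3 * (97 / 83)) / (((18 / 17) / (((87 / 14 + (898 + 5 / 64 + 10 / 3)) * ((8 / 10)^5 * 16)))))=257475968128 / 16340625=15756.80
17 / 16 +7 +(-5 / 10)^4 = 8.12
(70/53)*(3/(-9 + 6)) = -70/53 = -1.32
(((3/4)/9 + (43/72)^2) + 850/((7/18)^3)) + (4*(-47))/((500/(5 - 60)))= 643391963479/44452800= 14473.60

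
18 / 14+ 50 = 359 / 7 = 51.29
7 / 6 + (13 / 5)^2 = 1189 / 150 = 7.93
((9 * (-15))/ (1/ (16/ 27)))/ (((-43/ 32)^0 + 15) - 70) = 40/ 27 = 1.48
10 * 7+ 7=77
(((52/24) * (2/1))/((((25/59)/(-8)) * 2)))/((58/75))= -1534/29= -52.90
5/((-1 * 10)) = -1/2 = -0.50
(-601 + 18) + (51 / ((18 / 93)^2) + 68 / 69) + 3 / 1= 71981 / 92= 782.40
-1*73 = -73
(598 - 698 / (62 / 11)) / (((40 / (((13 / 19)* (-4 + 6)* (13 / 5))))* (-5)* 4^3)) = -2484131 / 18848000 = -0.13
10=10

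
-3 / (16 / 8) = -3 / 2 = -1.50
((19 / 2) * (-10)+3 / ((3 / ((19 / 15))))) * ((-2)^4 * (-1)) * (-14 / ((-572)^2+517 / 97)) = -30549568 / 476060475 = -0.06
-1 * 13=-13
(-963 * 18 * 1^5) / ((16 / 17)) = -147339 / 8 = -18417.38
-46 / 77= -0.60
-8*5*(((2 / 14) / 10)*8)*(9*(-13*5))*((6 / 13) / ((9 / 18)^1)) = 17280 / 7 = 2468.57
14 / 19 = 0.74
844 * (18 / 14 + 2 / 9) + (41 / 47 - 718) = 1645045 / 2961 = 555.57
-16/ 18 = -8/ 9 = -0.89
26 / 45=0.58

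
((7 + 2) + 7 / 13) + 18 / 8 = 613 / 52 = 11.79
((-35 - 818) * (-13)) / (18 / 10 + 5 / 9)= 499005 / 106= 4707.59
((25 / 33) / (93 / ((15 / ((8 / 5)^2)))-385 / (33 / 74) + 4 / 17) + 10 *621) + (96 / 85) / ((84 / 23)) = 6210.31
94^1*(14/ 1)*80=105280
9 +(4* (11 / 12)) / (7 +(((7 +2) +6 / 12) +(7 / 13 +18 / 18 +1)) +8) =19267 / 2109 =9.14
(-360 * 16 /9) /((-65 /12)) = 1536 /13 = 118.15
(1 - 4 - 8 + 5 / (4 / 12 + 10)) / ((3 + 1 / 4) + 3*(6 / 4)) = -1304 / 961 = -1.36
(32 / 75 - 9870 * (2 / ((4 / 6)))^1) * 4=-8882872 / 75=-118438.29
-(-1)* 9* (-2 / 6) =-3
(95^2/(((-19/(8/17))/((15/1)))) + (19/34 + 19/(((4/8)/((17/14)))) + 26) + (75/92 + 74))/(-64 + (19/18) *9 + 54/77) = 77204567/1295774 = 59.58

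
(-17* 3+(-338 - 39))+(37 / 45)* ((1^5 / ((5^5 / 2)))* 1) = -60187426 / 140625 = -428.00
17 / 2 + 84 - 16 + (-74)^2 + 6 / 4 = 5554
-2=-2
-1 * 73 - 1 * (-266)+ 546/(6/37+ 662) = 339193/1750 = 193.82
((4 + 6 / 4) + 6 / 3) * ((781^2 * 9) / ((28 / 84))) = 123517102.50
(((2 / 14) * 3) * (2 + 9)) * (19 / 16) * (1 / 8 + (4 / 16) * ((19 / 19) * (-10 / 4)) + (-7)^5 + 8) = -21066573 / 224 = -94047.20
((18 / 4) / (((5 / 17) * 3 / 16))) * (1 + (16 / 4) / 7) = 4488 / 35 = 128.23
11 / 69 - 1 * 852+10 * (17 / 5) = -56431 / 69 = -817.84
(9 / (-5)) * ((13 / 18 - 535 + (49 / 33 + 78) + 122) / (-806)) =-0.74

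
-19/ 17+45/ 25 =58/ 85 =0.68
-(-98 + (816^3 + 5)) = -543338403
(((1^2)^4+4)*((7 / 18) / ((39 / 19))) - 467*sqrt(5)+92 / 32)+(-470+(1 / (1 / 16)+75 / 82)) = -467*sqrt(5) - 51722759 / 115128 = -1493.51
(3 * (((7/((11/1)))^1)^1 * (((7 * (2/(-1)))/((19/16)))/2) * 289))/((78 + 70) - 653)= 679728/105545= 6.44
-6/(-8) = 3/4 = 0.75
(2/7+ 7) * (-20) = -1020/7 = -145.71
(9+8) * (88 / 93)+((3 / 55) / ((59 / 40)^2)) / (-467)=26751228632 / 1663016421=16.09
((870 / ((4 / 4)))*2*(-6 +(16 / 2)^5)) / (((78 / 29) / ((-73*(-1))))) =20113574660 / 13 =1547198050.77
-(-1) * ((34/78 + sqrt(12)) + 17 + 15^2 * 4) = 2 * sqrt(3) + 35780/39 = 920.90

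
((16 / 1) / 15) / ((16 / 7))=7 / 15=0.47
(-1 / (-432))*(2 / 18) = 1 / 3888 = 0.00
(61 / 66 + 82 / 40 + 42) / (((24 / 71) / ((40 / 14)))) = 2107493 / 5544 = 380.14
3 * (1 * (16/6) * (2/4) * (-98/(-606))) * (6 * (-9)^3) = -285768/101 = -2829.39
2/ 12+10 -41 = -30.83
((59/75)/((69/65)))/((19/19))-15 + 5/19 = -275227/19665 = -14.00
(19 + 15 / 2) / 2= 53 / 4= 13.25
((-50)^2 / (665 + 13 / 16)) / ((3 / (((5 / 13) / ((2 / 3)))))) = 100000 / 138489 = 0.72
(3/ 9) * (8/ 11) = 8/ 33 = 0.24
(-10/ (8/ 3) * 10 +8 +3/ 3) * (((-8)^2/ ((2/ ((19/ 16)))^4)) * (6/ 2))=-22284891/ 32768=-680.08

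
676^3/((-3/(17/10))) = -2625784096/15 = -175052273.07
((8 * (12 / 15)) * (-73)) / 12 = -584 / 15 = -38.93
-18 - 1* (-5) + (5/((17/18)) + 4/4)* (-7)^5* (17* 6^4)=-2330660317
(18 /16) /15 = 3 /40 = 0.08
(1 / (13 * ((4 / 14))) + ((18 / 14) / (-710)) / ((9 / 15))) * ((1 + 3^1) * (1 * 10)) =68800 / 6461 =10.65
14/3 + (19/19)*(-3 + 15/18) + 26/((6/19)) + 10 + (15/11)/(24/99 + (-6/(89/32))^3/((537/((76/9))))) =117196206617/1056175368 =110.96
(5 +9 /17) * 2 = 188 /17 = 11.06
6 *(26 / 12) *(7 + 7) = 182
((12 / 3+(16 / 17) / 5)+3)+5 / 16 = 10201 / 1360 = 7.50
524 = 524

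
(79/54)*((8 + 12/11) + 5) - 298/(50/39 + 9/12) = -23732207/188298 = -126.04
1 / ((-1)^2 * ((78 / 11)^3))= 0.00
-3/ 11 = -0.27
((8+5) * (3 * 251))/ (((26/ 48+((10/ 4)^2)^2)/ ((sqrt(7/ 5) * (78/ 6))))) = 6108336 * sqrt(35)/ 9505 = 3801.94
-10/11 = -0.91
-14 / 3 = -4.67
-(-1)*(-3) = -3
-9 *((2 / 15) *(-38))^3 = 438976 / 375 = 1170.60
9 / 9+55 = 56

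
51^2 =2601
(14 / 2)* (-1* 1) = -7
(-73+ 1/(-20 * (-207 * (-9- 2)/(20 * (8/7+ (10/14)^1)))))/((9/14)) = -113.56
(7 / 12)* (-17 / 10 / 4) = -119 / 480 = -0.25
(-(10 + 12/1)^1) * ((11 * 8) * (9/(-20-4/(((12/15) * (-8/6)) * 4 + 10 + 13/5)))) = 27225/32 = 850.78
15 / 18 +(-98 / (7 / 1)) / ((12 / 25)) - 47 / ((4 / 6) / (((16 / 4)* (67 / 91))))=-64417 / 273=-235.96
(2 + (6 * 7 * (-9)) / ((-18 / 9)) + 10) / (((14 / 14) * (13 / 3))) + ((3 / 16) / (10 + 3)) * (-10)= 4809 / 104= 46.24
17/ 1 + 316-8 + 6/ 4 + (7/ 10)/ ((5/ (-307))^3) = -101066488/ 625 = -161706.38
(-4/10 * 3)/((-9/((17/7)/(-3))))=-34/315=-0.11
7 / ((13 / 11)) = 77 / 13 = 5.92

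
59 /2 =29.50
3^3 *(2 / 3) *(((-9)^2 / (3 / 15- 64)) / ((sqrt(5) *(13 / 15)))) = -21870 *sqrt(5) / 4147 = -11.79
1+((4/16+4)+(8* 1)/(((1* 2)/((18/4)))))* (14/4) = 631/8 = 78.88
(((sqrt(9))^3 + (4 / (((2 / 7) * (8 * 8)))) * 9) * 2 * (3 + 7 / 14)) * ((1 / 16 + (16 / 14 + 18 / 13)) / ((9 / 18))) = 3495717 / 3328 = 1050.40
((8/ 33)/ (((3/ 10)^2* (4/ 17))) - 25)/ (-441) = 575/ 18711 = 0.03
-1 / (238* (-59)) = 1 / 14042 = 0.00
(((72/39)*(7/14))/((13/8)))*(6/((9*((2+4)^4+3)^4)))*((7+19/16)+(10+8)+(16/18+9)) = 20780/4330776967032321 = 0.00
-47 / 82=-0.57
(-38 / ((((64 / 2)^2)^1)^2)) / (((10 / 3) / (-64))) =57 / 81920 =0.00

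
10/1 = 10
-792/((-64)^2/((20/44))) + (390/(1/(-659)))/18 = -21931655/1536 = -14278.42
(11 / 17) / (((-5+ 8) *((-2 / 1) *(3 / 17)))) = -11 / 18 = -0.61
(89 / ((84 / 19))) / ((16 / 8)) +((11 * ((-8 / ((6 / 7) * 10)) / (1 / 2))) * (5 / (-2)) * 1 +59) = 20227 / 168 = 120.40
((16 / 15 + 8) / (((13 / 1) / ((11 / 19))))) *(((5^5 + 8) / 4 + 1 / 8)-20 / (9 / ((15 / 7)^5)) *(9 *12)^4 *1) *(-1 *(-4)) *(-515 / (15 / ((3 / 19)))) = 119601210373.09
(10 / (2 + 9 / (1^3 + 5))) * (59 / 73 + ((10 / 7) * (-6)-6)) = -140660 / 3577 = -39.32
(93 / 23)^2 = 8649 / 529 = 16.35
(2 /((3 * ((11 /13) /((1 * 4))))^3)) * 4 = 31.30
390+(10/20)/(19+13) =24961/64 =390.02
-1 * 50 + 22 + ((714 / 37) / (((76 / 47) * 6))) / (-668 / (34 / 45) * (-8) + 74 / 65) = -87923135889 / 3140143528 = -28.00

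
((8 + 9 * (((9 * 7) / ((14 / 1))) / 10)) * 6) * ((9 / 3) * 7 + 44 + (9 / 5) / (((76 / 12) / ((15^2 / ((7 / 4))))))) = 1952823 / 266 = 7341.44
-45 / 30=-3 / 2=-1.50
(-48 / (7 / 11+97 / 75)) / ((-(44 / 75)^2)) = 1265625 / 17512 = 72.27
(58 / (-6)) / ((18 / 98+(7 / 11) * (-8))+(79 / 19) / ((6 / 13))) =-593978 / 252023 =-2.36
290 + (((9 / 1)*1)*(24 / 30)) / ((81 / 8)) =13082 / 45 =290.71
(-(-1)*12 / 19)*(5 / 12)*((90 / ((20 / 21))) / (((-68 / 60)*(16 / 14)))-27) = -7155 / 272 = -26.31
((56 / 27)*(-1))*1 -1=-83 / 27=-3.07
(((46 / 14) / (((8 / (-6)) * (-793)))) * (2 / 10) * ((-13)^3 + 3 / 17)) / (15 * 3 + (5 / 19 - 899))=8160101 / 5102423690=0.00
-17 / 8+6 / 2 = 7 / 8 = 0.88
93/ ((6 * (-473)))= -31/ 946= -0.03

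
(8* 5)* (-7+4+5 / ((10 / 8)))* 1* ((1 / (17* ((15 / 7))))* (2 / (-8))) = -14 / 51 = -0.27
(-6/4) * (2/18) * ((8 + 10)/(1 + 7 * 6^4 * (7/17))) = -51/63521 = -0.00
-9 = -9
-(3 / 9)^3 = -1 / 27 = -0.04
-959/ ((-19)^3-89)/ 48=959/ 333504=0.00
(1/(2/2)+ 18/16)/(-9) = -17/72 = -0.24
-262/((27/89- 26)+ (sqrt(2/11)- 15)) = 1037651*sqrt(22)/72145941+ 464517878/72145941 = 6.51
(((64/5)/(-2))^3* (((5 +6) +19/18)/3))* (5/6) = -1777664/2025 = -877.86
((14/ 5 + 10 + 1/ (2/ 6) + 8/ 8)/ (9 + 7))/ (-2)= -21/ 40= -0.52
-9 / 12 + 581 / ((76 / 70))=40613 / 76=534.38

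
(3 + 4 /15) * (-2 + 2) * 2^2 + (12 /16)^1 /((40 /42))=63 /80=0.79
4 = 4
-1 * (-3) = 3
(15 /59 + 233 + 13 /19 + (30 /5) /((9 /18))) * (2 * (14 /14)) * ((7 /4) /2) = 1929879 /4484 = 430.39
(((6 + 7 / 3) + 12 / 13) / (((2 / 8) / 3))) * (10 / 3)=14440 / 39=370.26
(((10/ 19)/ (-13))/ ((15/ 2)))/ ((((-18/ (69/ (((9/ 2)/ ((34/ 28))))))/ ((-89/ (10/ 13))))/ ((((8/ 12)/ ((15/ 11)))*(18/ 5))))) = -1531156/ 1346625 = -1.14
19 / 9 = 2.11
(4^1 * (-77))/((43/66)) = -20328/43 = -472.74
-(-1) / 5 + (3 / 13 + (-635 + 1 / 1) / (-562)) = 28473 / 18265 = 1.56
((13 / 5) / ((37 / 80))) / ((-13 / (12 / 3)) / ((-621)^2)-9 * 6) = -0.10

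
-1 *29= -29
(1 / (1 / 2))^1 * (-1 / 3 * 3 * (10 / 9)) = -2.22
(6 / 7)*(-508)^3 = -786579072 / 7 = -112368438.86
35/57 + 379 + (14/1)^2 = 32810/57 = 575.61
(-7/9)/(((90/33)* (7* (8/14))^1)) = -77/1080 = -0.07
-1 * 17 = -17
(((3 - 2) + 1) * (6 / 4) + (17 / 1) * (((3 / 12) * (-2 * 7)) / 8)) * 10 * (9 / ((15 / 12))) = -639 / 2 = -319.50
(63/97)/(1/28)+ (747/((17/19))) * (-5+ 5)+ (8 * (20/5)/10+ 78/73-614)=-20943684/35405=-591.55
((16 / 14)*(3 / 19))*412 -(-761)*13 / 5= 1365209 / 665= 2052.95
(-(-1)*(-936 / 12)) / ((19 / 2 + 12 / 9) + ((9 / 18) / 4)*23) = -1872 / 329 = -5.69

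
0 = 0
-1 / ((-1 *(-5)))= -1 / 5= -0.20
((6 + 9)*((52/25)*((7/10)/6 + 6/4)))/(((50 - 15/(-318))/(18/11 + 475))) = 700810838/1458875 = 480.38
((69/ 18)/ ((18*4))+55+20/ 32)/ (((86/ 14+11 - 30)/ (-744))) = 5219501/ 1620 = 3221.91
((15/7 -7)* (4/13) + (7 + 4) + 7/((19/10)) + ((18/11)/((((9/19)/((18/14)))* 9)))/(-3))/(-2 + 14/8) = -52.10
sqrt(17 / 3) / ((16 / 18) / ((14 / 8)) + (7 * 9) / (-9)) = -21 * sqrt(51) / 409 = -0.37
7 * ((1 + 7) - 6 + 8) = 70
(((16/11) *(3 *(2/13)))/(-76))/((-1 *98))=12/133133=0.00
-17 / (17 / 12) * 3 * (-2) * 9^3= 52488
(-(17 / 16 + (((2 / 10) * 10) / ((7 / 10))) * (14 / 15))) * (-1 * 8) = 179 / 6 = 29.83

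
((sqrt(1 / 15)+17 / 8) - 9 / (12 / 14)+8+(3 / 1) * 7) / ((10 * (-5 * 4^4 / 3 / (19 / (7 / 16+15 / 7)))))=-13167 / 369920 - 133 * sqrt(15) / 1156000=-0.04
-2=-2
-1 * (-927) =927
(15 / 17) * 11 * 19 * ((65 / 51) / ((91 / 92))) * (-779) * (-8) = 2995722400 / 2023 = 1480831.64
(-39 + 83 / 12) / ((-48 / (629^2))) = 152321785 / 576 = 264447.54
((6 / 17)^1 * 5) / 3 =10 / 17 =0.59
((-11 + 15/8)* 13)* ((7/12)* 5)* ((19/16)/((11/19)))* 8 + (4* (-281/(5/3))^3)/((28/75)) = -3796172221477/73920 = -51355143.69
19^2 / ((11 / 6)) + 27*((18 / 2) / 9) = 2463 / 11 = 223.91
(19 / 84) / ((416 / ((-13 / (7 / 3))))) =-0.00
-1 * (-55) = 55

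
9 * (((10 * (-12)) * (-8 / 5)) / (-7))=-1728 / 7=-246.86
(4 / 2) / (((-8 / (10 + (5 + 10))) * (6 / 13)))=-325 / 24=-13.54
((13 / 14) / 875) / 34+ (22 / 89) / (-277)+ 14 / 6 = 71849293967 / 30803923500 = 2.33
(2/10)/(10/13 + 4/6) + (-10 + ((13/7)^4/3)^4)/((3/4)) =102204662307918214771/323024085136521720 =316.40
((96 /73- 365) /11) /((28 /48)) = -318588 /5621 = -56.68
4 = 4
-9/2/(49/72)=-324/49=-6.61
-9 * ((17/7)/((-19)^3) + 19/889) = -1153458/6097651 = -0.19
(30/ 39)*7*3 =16.15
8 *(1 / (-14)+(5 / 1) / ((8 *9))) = -1 / 63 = -0.02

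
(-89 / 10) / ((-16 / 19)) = 10.57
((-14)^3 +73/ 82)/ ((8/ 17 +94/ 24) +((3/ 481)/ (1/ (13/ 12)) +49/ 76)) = -16129189110/ 29627297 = -544.40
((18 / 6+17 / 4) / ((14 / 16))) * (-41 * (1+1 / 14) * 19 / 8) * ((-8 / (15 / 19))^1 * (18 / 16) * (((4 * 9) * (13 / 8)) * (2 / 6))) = 150659379 / 784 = 192167.58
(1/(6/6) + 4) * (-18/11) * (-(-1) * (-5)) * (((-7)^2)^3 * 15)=794130750/11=72193704.55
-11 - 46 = -57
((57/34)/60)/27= 19/18360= 0.00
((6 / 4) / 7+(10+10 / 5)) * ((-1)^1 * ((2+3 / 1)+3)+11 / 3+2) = -57 / 2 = -28.50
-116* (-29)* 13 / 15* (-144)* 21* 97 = -4275940032 / 5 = -855188006.40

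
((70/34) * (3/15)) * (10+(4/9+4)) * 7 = 6370/153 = 41.63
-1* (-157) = 157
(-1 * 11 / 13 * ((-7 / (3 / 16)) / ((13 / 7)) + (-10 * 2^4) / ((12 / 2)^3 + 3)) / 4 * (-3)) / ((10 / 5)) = -81554 / 12337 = -6.61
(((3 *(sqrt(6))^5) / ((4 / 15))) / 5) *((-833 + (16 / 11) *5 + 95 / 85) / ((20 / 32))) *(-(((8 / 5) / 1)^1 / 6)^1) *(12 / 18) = 88820352 *sqrt(6) / 4675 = 46537.87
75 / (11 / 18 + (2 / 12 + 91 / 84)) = 2700 / 67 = 40.30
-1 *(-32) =32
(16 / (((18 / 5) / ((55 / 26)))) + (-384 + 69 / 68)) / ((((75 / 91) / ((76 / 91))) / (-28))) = 1581226892 / 149175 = 10599.81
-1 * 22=-22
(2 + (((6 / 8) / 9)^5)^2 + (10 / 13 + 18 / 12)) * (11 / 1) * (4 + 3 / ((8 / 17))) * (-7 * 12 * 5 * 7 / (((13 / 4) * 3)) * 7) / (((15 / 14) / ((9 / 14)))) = -1076143882401881755 / 1744005758976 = -617052.94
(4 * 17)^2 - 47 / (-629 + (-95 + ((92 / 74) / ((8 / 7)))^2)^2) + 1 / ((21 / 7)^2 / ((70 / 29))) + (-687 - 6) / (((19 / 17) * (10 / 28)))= 280791126037947947212 / 97222970094307515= 2888.12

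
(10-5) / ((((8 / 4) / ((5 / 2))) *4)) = 25 / 16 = 1.56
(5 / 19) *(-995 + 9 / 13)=-64630 / 247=-261.66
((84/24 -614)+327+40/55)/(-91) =6221/2002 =3.11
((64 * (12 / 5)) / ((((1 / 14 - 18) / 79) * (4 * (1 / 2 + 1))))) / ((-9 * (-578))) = -70784 / 3264255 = -0.02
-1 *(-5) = 5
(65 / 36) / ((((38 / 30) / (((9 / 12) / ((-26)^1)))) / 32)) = -25 / 19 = -1.32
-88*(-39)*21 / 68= 18018 / 17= 1059.88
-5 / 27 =-0.19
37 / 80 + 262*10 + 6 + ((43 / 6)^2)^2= 17056741 / 3240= 5264.43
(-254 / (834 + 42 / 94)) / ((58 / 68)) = -23876 / 66903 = -0.36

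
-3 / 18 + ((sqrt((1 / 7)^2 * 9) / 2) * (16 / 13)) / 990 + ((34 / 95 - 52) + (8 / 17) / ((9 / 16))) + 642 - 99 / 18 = 8519161523 / 14549535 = 585.53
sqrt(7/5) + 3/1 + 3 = sqrt(35)/5 + 6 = 7.18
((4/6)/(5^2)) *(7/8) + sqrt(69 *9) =7/300 + 3 *sqrt(69) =24.94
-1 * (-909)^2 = -826281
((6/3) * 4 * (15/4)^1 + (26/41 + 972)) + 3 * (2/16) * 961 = 447067/328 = 1363.01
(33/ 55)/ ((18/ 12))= 2/ 5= 0.40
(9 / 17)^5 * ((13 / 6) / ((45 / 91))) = 2587221 / 14198570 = 0.18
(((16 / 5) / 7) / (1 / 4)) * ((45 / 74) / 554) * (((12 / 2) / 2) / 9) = 48 / 71743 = 0.00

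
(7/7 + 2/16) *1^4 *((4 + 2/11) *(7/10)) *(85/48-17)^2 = 86032121/112640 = 763.78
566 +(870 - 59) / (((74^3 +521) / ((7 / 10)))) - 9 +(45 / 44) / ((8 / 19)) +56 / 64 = 560.31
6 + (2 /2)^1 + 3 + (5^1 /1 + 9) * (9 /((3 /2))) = 94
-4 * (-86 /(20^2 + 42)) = 172 /221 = 0.78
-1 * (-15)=15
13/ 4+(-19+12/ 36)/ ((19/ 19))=-185/ 12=-15.42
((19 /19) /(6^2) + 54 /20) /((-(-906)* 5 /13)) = 6383 /815400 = 0.01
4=4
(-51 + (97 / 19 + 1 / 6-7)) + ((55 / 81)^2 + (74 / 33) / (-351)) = -1863676073 / 35652474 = -52.27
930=930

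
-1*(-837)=837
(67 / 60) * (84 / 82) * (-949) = -445081 / 410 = -1085.56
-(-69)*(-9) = -621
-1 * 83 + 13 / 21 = -1730 / 21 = -82.38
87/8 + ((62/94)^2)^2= 11.06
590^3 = 205379000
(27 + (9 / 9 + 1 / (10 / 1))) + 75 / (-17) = 4027 / 170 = 23.69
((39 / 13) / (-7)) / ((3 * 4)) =-1 / 28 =-0.04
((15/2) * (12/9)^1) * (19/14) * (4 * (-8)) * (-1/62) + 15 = 22.00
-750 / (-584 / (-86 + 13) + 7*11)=-150 / 17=-8.82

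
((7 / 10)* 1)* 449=3143 / 10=314.30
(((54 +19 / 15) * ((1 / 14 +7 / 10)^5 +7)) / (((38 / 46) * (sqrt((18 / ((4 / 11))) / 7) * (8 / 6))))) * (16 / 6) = 14567265488288 * sqrt(154) / 493968234375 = 365.96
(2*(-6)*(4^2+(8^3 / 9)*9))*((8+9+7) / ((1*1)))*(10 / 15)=-101376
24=24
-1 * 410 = -410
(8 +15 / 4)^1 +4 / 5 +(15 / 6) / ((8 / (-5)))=879 / 80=10.99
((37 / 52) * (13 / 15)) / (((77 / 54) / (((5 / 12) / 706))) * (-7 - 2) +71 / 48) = -148 / 5218397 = -0.00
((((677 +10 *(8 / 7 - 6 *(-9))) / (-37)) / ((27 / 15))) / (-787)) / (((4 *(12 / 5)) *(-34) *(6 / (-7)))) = 214975 / 2566199232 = 0.00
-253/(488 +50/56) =-7084/13689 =-0.52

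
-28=-28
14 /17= 0.82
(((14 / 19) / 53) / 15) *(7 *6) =196 / 5035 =0.04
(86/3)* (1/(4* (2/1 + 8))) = 0.72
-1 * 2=-2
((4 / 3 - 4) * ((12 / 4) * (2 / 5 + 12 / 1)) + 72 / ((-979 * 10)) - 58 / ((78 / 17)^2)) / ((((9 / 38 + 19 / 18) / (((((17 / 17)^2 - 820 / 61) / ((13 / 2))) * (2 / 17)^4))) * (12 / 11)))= 5838701548196 / 220159716733333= 0.03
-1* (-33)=33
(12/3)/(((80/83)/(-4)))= -83/5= -16.60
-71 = -71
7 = 7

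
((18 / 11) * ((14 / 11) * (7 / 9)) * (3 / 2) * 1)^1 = 2.43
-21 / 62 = -0.34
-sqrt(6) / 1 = -sqrt(6) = -2.45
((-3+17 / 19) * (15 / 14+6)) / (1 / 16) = -31680 / 133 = -238.20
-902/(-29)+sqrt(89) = sqrt(89)+902/29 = 40.54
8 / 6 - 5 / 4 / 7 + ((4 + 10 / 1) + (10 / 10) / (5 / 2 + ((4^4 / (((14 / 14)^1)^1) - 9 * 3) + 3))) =85315 / 5628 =15.16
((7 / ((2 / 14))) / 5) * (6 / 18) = 3.27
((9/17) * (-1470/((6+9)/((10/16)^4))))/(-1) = 275625/34816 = 7.92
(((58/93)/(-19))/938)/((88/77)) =-29/947112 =-0.00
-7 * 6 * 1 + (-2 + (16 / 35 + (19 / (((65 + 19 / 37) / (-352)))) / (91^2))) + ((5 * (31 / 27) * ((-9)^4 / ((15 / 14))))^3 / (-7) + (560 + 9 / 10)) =-6206206261234.66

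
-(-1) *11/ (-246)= -0.04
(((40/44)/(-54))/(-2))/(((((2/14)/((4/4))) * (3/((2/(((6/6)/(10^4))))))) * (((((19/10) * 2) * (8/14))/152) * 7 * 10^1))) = 350000/891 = 392.82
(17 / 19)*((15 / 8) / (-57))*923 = -78455 / 2888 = -27.17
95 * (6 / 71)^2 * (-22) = -14.93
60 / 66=10 / 11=0.91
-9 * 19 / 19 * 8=-72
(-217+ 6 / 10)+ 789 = 2863 / 5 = 572.60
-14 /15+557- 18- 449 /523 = 4214398 /7845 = 537.21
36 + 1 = 37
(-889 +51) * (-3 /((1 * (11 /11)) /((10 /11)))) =25140 /11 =2285.45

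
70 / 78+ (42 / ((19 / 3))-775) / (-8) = 574681 / 5928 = 96.94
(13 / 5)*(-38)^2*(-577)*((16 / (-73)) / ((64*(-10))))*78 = -105606579 / 1825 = -57866.62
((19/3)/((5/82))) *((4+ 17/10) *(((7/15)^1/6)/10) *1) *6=103607/3750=27.63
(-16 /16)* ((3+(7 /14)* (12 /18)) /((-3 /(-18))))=-20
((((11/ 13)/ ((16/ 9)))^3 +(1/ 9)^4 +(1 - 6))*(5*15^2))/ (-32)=36104272188625/ 209926619136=171.99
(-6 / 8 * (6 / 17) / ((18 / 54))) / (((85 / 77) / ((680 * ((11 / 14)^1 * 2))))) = -13068 / 17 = -768.71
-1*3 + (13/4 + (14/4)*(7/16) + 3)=4.78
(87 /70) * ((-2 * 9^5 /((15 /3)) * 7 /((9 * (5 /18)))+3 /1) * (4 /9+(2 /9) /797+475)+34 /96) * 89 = -15522742867932347 /4463200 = -3477940237.48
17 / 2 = 8.50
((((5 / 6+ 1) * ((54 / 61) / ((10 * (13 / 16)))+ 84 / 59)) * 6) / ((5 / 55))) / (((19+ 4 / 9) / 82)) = 32017619304 / 40938625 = 782.09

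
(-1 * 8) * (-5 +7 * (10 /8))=-30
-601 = -601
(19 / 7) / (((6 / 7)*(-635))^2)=133 / 14516100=0.00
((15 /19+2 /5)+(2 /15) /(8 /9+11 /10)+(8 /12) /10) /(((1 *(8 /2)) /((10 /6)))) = 33751 /61218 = 0.55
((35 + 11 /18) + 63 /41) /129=27415 /95202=0.29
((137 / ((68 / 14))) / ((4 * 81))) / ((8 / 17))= 959 / 5184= 0.18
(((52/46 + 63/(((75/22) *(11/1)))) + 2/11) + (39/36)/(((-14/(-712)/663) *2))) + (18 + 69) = 1625252339/88550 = 18354.06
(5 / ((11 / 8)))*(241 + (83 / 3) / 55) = 318784 / 363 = 878.19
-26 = -26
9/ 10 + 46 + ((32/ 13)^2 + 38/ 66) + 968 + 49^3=6618255733/ 55770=118670.53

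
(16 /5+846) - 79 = 3851 /5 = 770.20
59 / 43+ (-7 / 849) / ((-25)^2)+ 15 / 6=176697523 / 45633750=3.87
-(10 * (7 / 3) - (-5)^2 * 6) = 380 / 3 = 126.67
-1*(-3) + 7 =10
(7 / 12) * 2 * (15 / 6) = 35 / 12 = 2.92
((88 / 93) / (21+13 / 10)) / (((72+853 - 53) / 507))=18590 / 753517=0.02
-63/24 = -21/8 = -2.62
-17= -17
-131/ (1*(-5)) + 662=3441/ 5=688.20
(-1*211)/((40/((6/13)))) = -633/260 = -2.43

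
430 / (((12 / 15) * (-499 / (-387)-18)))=-416025 / 12934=-32.17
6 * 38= 228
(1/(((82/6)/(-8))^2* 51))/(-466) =-96/6658441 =-0.00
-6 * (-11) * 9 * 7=4158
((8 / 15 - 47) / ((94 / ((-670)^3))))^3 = 9212373950165167379264731000000 / 2803221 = 3286353073897907934930828.00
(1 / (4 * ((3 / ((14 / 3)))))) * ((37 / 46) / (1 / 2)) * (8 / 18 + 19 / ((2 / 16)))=177674 / 1863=95.37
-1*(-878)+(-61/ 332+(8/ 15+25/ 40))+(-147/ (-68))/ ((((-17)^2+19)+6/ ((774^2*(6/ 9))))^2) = 62555412868708629029131/ 71168622348407359080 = 878.97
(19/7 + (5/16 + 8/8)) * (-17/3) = -7667/336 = -22.82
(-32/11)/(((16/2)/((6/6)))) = -4/11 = -0.36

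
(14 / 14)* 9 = 9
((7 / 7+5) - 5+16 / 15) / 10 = 31 / 150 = 0.21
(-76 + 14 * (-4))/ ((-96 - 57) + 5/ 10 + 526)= -88/ 249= -0.35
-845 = -845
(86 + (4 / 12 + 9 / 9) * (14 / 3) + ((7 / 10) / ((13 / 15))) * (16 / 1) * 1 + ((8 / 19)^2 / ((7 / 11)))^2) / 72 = 39307612615 / 26896690548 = 1.46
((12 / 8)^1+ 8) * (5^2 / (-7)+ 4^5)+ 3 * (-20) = 134877 / 14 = 9634.07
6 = 6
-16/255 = -0.06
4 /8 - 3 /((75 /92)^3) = -1416751 /281250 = -5.04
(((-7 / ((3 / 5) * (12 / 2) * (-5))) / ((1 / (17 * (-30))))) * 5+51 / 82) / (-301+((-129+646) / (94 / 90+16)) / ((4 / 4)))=186992299 / 51070092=3.66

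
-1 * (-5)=5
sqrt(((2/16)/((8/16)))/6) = sqrt(6)/12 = 0.20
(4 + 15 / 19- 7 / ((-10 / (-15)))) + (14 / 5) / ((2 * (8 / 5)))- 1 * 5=-1495 / 152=-9.84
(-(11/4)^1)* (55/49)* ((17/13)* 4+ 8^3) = -1017005/637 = -1596.55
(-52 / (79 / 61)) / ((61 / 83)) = -4316 / 79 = -54.63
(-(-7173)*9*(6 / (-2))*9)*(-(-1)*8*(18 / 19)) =-250997616 / 19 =-13210400.84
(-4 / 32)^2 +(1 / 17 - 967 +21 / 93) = -32604849 / 33728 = -966.70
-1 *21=-21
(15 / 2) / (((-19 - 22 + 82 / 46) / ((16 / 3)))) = -1.02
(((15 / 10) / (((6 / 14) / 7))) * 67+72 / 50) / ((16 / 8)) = 82147 / 100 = 821.47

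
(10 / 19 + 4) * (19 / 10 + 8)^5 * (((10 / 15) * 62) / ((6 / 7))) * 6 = 29578960518723 / 237500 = 124542991.66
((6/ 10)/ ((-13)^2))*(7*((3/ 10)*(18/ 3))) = 189/ 4225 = 0.04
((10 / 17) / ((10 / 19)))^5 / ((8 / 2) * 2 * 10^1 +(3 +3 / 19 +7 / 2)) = 0.02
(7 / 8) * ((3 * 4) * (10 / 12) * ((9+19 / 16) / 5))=1141 / 64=17.83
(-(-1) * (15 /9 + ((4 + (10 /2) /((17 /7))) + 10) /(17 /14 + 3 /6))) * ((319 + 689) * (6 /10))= 6673.55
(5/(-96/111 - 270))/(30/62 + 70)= -1147/4379614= -0.00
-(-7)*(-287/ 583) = -2009/ 583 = -3.45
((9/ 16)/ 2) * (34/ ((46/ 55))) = 8415/ 736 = 11.43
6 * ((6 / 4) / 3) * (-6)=-18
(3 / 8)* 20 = 15 / 2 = 7.50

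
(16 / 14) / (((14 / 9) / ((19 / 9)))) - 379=-18495 / 49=-377.45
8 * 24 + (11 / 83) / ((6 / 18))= 15969 / 83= 192.40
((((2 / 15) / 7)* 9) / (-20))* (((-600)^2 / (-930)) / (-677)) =-720 / 146909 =-0.00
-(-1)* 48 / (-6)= -8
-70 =-70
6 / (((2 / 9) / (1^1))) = 27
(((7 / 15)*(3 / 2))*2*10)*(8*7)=784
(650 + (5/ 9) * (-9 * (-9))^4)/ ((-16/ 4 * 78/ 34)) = -406563415/ 156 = -2606175.74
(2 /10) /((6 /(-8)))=-4 /15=-0.27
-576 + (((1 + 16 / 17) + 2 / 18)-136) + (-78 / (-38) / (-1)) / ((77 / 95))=-8393729 / 11781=-712.48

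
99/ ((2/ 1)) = 99/ 2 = 49.50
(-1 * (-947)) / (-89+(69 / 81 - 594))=-25569 / 18418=-1.39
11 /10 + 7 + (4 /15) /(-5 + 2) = 721 /90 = 8.01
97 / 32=3.03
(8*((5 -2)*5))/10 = 12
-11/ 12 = -0.92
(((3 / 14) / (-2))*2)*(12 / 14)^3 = -324 / 2401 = -0.13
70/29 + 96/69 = 2538/667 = 3.81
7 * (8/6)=28/3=9.33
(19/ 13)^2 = 361/ 169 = 2.14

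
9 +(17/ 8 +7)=18.12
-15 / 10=-3 / 2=-1.50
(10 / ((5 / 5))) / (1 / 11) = 110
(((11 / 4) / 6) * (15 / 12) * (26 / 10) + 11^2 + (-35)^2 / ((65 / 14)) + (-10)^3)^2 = 586530817609 / 1557504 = 376583.83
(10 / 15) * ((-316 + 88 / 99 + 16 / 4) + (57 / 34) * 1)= -94687 / 459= -206.29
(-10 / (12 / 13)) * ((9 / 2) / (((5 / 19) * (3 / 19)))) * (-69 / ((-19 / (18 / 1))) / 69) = -2223 / 2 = -1111.50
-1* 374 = -374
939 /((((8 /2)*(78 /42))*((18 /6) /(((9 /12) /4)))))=6573 /832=7.90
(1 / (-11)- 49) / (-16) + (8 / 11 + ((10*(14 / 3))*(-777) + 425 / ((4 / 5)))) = -785949 / 22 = -35724.95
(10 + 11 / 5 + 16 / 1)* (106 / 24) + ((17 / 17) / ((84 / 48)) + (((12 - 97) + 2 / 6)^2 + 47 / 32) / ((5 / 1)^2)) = 4152133 / 10080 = 411.92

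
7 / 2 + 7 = 21 / 2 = 10.50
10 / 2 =5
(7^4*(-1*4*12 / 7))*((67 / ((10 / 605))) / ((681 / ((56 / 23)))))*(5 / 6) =-3114385120 / 15663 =-198837.08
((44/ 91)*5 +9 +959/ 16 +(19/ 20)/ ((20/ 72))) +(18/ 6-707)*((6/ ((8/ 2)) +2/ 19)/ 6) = -235647059/ 2074800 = -113.58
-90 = -90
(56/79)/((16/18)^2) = 0.90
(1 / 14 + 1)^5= 759375 / 537824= 1.41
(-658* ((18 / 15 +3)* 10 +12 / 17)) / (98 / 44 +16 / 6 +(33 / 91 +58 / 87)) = -2869114248 / 604775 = -4744.10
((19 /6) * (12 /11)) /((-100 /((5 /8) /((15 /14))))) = -133 /6600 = -0.02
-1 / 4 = -0.25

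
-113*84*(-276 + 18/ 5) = 2585620.80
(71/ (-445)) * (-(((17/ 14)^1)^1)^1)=1207/ 6230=0.19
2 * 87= 174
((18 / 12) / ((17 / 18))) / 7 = 27 / 119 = 0.23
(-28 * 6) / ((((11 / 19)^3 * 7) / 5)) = -618.39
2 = 2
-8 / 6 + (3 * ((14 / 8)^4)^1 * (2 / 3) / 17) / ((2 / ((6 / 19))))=-143767 / 124032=-1.16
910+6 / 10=4553 / 5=910.60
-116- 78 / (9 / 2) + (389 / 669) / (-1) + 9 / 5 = -147308 / 1115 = -132.11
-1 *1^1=-1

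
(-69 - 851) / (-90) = 92 / 9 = 10.22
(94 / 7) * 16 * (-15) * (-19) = 428640 / 7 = 61234.29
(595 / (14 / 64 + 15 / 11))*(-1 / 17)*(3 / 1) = -36960 / 557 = -66.36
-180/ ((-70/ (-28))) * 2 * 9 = -1296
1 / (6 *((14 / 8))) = 2 / 21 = 0.10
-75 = -75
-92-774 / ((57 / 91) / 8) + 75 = -188147 / 19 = -9902.47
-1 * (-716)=716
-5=-5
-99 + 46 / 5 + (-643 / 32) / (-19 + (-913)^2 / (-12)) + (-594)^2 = 352746.20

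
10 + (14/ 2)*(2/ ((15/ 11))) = 304/ 15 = 20.27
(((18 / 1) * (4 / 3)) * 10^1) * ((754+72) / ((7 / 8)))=226560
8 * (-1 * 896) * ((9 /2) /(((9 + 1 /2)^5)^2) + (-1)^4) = -7168.00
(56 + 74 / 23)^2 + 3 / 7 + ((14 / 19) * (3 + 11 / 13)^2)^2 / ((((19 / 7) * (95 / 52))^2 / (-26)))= 7658230021483435 / 2264741665459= 3381.50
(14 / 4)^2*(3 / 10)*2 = 7.35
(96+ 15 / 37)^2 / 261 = 48749 / 1369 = 35.61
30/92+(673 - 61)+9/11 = 310251/506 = 613.14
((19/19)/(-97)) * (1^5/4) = -1/388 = -0.00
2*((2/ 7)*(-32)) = -128/ 7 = -18.29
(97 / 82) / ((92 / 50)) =2425 / 3772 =0.64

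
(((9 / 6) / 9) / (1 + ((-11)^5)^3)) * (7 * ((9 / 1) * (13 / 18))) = -13 / 7160996861855400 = -0.00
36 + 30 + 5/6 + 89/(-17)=61.60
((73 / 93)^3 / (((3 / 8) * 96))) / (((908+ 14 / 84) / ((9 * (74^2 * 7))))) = 7455899822 / 1460980431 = 5.10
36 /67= 0.54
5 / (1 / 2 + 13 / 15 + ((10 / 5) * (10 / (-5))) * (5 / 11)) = -1650 / 149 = -11.07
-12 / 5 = -2.40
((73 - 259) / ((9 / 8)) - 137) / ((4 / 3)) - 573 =-3199 / 4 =-799.75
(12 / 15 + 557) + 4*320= 9189 / 5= 1837.80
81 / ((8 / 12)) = 243 / 2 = 121.50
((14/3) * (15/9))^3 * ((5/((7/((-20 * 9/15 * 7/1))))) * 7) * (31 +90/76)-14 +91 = -29363874491/4617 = -6359946.82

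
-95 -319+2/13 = -5380/13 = -413.85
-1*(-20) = 20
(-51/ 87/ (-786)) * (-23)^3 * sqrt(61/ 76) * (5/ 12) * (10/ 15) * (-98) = 50675555 * sqrt(1159)/ 7795548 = 221.31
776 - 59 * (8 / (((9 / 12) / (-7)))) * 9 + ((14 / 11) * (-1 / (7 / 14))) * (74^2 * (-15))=2744584 / 11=249507.64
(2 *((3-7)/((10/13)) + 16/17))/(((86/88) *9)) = -31856/32895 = -0.97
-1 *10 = -10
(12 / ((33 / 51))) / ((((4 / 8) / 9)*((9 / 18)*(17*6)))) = 72 / 11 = 6.55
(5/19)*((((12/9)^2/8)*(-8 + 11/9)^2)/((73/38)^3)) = 107462480/283593393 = 0.38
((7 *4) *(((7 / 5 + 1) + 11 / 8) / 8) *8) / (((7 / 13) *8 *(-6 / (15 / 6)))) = -1963 / 192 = -10.22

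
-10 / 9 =-1.11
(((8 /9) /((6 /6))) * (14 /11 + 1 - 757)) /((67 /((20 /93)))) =-2.15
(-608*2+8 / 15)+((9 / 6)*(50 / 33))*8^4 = 1335448 / 165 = 8093.62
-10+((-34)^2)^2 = 1336326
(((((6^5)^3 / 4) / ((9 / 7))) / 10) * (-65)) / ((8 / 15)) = -1114240458240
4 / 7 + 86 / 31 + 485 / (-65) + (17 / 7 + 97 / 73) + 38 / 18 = 464020 / 264771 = 1.75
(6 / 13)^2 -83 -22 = -17709 / 169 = -104.79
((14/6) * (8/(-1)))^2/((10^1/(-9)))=-1568/5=-313.60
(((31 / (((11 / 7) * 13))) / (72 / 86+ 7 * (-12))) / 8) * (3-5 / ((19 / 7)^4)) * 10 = -8840142745 / 133283978256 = -0.07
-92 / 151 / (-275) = 92 / 41525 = 0.00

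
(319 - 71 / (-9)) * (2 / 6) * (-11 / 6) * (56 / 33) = -82376 / 243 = -339.00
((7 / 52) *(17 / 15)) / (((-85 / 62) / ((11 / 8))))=-2387 / 15600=-0.15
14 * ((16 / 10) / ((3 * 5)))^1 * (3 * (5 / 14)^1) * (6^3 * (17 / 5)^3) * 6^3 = 1833767424 / 625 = 2934027.88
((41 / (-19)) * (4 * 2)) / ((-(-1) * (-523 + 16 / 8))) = 0.03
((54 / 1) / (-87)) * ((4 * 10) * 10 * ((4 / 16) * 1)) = -1800 / 29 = -62.07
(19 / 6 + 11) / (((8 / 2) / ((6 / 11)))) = 85 / 44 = 1.93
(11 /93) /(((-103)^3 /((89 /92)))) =-979 /9349372212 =-0.00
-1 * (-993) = 993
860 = 860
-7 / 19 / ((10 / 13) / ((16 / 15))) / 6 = -364 / 4275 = -0.09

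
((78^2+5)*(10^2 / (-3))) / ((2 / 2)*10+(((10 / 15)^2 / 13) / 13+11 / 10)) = -3087123000 / 168871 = -18280.95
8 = 8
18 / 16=9 / 8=1.12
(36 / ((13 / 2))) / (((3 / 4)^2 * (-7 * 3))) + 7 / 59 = -0.35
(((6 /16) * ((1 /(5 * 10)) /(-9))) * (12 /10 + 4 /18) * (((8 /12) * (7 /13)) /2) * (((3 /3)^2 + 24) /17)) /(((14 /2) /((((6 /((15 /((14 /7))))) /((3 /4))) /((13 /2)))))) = -128 /17453475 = -0.00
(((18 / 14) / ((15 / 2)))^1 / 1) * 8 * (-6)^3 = -296.23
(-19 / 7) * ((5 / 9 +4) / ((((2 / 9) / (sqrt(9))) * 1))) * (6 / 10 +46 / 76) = -28167 / 140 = -201.19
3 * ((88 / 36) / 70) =11 / 105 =0.10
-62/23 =-2.70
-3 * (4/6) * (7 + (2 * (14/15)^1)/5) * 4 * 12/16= -1106/25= -44.24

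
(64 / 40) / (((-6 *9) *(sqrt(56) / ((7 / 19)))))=-sqrt(14) / 2565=-0.00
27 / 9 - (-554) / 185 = 1109 / 185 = 5.99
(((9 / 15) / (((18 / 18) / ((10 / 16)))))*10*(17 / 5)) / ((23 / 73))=3723 / 92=40.47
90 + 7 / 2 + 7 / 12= 1129 / 12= 94.08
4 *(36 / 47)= 144 / 47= 3.06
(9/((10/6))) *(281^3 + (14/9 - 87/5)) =2995383396/25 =119815335.84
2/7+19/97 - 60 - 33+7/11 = -686267/7469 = -91.88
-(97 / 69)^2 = -9409 / 4761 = -1.98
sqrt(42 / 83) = sqrt(3486) / 83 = 0.71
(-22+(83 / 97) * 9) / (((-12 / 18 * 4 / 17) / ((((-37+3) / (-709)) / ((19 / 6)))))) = 189873 / 137546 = 1.38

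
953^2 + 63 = 908272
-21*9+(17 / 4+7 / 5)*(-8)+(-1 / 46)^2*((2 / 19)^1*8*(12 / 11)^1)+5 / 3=-385636048 / 1658415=-232.53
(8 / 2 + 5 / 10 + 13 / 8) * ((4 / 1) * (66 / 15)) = 539 / 5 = 107.80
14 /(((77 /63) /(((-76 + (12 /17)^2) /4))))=-687330 /3179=-216.21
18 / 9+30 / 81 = 64 / 27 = 2.37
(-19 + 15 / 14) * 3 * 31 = -1667.36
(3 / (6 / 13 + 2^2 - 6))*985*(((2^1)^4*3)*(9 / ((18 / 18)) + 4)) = -1198548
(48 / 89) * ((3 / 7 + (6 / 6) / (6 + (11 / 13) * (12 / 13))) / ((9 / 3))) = 36968 / 356979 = 0.10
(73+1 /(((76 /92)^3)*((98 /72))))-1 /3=74581874 /1008273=73.97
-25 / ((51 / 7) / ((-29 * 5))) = 25375 / 51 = 497.55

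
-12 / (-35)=12 / 35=0.34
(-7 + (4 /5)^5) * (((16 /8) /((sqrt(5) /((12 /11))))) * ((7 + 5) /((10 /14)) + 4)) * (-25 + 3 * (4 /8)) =3182.30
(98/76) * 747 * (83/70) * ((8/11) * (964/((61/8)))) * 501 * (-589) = -103966439347008/3355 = -30988506511.78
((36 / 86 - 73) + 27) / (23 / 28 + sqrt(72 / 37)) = 9340576 / 317125 - 1843968* sqrt(74) / 317125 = -20.57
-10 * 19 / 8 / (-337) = 95 / 1348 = 0.07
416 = 416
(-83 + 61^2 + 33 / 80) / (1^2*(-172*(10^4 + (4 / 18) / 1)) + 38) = -2619657 / 1238400160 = -0.00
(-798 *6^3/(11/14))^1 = -2413152/11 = -219377.45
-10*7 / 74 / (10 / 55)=-5.20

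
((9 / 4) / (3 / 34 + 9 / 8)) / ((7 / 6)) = 612 / 385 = 1.59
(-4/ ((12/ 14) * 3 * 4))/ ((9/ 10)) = -35/ 81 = -0.43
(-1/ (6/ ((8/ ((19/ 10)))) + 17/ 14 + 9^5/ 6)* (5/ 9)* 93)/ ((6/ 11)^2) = -1312850/ 74421693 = -0.02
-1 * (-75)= 75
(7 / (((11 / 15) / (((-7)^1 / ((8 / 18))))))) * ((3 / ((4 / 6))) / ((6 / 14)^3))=-8594.49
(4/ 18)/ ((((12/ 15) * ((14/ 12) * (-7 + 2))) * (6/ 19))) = -19/ 126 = -0.15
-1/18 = -0.06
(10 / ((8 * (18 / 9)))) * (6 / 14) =15 / 56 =0.27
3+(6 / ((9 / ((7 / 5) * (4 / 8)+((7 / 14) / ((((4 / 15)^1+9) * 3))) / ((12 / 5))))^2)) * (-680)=-2085781037 / 93900060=-22.21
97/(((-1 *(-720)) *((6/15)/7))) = 679/288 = 2.36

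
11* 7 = 77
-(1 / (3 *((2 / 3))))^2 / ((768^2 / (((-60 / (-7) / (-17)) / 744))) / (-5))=-25 / 17406885888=-0.00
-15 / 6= -5 / 2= -2.50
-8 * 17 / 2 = -68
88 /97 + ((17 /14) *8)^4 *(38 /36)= 19704839576 /2096073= 9400.84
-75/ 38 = -1.97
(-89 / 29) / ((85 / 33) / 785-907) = 461109 / 136275350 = 0.00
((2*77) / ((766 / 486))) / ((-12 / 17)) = -106029 / 766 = -138.42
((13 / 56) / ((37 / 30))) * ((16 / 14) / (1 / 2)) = 780 / 1813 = 0.43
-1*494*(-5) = 2470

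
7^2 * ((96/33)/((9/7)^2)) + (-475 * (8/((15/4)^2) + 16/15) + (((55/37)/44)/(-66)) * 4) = -45537959/65934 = -690.66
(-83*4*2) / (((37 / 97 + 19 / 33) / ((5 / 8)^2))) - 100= -9093275 / 24512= -370.97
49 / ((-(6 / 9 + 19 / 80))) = -54.19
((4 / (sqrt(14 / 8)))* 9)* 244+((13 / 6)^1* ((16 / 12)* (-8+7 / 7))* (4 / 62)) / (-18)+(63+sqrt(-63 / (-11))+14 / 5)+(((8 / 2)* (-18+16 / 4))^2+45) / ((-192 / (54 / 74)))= 3* sqrt(77) / 11+1598967577 / 29730240+17568* sqrt(7) / 7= 6696.26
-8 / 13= -0.62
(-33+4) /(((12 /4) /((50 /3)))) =-161.11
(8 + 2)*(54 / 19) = 540 / 19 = 28.42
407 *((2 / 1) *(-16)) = -13024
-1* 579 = -579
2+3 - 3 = 2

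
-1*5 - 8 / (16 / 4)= -7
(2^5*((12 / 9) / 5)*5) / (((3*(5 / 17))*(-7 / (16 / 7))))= -34816 / 2205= -15.79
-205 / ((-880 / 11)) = 41 / 16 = 2.56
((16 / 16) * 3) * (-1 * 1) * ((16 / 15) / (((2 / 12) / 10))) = -192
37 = 37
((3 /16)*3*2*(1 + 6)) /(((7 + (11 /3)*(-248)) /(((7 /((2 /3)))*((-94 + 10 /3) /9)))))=2499 /2707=0.92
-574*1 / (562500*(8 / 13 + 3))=-3731 / 13218750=-0.00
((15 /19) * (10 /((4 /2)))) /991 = 75 /18829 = 0.00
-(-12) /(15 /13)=52 /5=10.40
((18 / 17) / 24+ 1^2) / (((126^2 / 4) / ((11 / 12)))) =781 / 3238704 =0.00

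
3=3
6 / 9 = 2 / 3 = 0.67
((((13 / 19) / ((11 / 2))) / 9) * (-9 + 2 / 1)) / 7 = -26 / 1881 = -0.01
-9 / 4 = -2.25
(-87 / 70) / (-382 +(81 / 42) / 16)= 1392 / 427705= 0.00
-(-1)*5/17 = 5/17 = 0.29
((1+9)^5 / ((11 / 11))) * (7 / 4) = 175000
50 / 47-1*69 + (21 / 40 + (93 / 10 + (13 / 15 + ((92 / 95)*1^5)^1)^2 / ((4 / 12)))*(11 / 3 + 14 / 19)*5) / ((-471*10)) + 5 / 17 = -629405352556837 / 9292466199600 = -67.73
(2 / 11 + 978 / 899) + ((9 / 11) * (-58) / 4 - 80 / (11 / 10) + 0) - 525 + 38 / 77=-84151315 / 138446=-607.83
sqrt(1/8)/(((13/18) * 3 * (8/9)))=27 * sqrt(2)/208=0.18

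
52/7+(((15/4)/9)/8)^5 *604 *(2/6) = 317998655189/42807066624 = 7.43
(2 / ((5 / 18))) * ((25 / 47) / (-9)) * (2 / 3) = -40 / 141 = -0.28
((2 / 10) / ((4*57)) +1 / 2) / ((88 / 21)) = 3997 / 33440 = 0.12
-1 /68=-0.01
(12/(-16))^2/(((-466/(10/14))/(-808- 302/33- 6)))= 101865/143528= 0.71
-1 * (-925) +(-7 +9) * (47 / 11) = 10269 / 11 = 933.55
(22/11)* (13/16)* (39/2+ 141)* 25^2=2608125/16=163007.81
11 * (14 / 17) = 154 / 17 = 9.06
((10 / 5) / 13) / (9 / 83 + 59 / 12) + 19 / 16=1268107 / 1041040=1.22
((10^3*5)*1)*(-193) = -965000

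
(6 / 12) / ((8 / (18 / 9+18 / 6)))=5 / 16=0.31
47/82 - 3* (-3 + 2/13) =9713/1066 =9.11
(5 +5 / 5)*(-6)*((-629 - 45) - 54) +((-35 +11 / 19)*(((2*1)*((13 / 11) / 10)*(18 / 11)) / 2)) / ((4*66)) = 13255469487 / 505780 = 26207.97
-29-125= -154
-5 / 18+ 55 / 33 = 25 / 18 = 1.39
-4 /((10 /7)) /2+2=3 /5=0.60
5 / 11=0.45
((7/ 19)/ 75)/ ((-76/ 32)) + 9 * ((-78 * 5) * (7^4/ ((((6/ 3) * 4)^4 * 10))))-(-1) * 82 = -13723978301/ 110899200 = -123.75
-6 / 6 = -1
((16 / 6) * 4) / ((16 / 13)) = 8.67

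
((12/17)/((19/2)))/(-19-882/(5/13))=-120/3734203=-0.00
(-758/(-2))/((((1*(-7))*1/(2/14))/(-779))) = 295241/49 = 6025.33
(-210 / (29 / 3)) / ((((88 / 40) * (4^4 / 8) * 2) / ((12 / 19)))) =-4725 / 48488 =-0.10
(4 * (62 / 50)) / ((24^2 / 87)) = 899 / 1200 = 0.75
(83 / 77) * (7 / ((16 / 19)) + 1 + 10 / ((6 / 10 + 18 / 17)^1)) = 2872547 / 173712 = 16.54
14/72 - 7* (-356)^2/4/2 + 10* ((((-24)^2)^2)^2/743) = 39624146915849/26748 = 1481387278.15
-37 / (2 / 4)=-74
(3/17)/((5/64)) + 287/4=25163/340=74.01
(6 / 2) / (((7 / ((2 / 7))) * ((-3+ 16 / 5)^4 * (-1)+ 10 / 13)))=16250 / 101871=0.16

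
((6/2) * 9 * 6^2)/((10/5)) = 486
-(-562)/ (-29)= -562/ 29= -19.38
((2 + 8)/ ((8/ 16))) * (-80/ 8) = -200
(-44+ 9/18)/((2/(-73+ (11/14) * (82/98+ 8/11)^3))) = 1213618117197/797189624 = 1522.37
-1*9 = -9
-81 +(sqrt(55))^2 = -26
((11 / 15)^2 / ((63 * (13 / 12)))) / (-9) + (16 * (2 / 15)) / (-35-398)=-1388932 / 239373225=-0.01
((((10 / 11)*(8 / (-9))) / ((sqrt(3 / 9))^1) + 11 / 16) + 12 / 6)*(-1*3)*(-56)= 903 / 2 -4480*sqrt(3) / 33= 216.36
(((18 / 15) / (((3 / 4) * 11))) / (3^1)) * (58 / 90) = 232 / 7425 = 0.03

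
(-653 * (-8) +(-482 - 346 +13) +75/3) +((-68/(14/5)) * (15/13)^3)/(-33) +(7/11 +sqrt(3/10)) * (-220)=726602936/169169 - 22 * sqrt(30)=4174.63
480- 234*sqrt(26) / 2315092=480- 9*sqrt(26) / 89042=480.00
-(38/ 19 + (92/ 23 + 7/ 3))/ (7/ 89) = -2225/ 21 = -105.95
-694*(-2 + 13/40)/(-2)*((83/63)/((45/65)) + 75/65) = -130961617/73710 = -1776.71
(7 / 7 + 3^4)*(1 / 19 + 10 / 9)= 16318 / 171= 95.43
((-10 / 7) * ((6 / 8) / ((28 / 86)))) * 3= -1935 / 196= -9.87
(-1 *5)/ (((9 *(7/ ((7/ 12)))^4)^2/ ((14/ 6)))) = -35/ 104485552128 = -0.00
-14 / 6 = -7 / 3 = -2.33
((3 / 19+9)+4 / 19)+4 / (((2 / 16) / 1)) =786 / 19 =41.37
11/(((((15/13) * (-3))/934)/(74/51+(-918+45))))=5936697338/2295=2586796.23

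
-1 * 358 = -358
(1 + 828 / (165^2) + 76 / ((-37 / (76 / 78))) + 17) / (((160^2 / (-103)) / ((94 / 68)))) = -169357316473 / 1899680640000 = -0.09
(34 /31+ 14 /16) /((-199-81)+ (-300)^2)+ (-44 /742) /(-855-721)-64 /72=-13008941072513 /14636040108480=-0.89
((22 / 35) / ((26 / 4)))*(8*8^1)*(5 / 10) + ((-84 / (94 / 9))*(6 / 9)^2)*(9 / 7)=-32104 / 21385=-1.50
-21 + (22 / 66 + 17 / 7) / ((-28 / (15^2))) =-43.19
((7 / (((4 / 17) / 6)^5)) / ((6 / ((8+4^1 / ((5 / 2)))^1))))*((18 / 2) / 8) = 21736590813 / 160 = 135853692.58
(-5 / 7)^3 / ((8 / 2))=-125 / 1372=-0.09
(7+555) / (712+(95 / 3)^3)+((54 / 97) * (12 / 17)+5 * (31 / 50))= 50741445061 / 14455117510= 3.51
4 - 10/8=11/4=2.75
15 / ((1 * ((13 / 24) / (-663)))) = -18360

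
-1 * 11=-11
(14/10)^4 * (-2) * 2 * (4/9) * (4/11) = -153664/61875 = -2.48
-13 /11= -1.18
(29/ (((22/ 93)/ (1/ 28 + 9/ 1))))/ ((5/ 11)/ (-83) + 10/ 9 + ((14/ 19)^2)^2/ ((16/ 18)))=66425751011367/ 86188961096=770.70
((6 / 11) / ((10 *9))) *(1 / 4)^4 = 1 / 42240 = 0.00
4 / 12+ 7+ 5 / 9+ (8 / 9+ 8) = 16.78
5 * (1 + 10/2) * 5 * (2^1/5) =60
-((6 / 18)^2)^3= -0.00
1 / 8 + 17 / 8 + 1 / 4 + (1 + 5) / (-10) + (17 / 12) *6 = 52 / 5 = 10.40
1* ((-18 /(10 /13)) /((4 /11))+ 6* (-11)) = -2607 /20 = -130.35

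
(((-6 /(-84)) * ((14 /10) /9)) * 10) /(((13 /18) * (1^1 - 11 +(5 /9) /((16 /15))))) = -96 /5915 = -0.02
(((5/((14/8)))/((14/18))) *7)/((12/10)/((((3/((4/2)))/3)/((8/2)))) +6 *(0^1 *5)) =75/28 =2.68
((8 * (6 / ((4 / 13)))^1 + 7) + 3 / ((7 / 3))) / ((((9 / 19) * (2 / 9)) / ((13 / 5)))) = 28405 / 7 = 4057.86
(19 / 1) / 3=19 / 3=6.33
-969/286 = -3.39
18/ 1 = 18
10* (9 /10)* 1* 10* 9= 810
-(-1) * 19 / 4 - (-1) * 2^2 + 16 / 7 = 309 / 28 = 11.04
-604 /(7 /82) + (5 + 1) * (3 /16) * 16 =-49402 /7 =-7057.43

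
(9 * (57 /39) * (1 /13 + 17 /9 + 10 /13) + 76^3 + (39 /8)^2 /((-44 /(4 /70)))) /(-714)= -1218743988557 /1982140160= -614.86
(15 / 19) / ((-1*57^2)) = -5 / 20577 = -0.00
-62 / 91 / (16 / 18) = -279 / 364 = -0.77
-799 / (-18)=799 / 18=44.39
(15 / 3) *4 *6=120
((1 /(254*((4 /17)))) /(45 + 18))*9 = 17 /7112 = 0.00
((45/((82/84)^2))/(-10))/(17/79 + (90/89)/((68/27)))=-271087236/35403541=-7.66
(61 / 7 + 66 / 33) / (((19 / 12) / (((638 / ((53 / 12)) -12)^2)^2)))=2185702041744000000 / 1049433973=2082743743.75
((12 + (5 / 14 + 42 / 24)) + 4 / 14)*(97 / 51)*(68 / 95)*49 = 273637 / 285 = 960.13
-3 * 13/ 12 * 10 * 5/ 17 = -325/ 34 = -9.56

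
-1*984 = -984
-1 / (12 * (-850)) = 1 / 10200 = 0.00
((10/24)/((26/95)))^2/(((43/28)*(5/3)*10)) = 63175/697632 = 0.09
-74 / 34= -37 / 17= -2.18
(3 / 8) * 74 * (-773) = -85803 / 4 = -21450.75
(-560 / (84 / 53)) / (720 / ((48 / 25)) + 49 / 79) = -41870 / 44511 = -0.94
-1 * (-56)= 56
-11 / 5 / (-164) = 11 / 820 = 0.01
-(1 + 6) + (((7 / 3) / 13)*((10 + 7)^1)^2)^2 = 4081882 / 1521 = 2683.68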